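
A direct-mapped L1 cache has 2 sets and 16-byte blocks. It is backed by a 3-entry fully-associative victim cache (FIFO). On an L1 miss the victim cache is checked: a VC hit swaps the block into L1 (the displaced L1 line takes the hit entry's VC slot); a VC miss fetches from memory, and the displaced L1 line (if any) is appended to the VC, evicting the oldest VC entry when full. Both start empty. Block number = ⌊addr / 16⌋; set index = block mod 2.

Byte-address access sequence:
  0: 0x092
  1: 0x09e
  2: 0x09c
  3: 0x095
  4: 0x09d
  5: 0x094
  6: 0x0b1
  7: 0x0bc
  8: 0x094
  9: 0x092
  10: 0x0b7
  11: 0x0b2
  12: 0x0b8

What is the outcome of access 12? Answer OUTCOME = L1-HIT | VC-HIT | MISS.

OUTCOME = L1-HIT

  [0] addr=0x92 blk=9 s=1: MISS | VC []
  [1] addr=0x9e blk=9 s=1: L1-HIT | VC []
  [2] addr=0x9c blk=9 s=1: L1-HIT | VC []
  [3] addr=0x95 blk=9 s=1: L1-HIT | VC []
  [4] addr=0x9d blk=9 s=1: L1-HIT | VC []
  [5] addr=0x94 blk=9 s=1: L1-HIT | VC []
  [6] addr=0xb1 blk=11 s=1: MISS | VC [9]
  [7] addr=0xbc blk=11 s=1: L1-HIT | VC [9]
  [8] addr=0x94 blk=9 s=1: VC-HIT | VC [11]
  [9] addr=0x92 blk=9 s=1: L1-HIT | VC [11]
  [10] addr=0xb7 blk=11 s=1: VC-HIT | VC [9]
  [11] addr=0xb2 blk=11 s=1: L1-HIT | VC [9]
  [12] addr=0xb8 blk=11 s=1: L1-HIT | VC [9]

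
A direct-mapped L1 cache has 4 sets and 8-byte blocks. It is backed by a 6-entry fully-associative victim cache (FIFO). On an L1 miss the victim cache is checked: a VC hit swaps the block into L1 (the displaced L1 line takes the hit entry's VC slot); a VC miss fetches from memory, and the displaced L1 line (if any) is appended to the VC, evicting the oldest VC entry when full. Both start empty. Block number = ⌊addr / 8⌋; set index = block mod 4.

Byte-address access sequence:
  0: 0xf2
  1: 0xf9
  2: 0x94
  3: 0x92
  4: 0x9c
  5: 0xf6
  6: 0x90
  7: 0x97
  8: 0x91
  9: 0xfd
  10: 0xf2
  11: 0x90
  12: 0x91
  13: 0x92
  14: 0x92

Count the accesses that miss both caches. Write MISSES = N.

MISSES = 4

0: 0xf2 (blk 30, set 2) → MISS  vc=[]
1: 0xf9 (blk 31, set 3) → MISS  vc=[]
2: 0x94 (blk 18, set 2) → MISS  vc=[30]
3: 0x92 (blk 18, set 2) → L1-HIT  vc=[30]
4: 0x9c (blk 19, set 3) → MISS  vc=[30, 31]
5: 0xf6 (blk 30, set 2) → VC-HIT  vc=[18, 31]
6: 0x90 (blk 18, set 2) → VC-HIT  vc=[30, 31]
7: 0x97 (blk 18, set 2) → L1-HIT  vc=[30, 31]
8: 0x91 (blk 18, set 2) → L1-HIT  vc=[30, 31]
9: 0xfd (blk 31, set 3) → VC-HIT  vc=[30, 19]
10: 0xf2 (blk 30, set 2) → VC-HIT  vc=[18, 19]
11: 0x90 (blk 18, set 2) → VC-HIT  vc=[30, 19]
12: 0x91 (blk 18, set 2) → L1-HIT  vc=[30, 19]
13: 0x92 (blk 18, set 2) → L1-HIT  vc=[30, 19]
14: 0x92 (blk 18, set 2) → L1-HIT  vc=[30, 19]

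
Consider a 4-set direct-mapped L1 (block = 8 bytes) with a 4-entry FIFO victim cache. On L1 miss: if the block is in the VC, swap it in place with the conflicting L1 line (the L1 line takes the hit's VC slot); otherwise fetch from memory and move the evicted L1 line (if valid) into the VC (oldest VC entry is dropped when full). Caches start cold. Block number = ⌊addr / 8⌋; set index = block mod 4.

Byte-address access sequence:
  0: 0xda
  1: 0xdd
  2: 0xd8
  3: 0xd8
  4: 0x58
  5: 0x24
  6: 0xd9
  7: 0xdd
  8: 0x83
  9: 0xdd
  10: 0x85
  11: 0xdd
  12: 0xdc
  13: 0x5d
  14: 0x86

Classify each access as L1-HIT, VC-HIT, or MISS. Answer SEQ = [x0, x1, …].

#0 0xda→b27/s3 MISS; vc=[]
#1 0xdd→b27/s3 L1-HIT; vc=[]
#2 0xd8→b27/s3 L1-HIT; vc=[]
#3 0xd8→b27/s3 L1-HIT; vc=[]
#4 0x58→b11/s3 MISS; vc=[27]
#5 0x24→b4/s0 MISS; vc=[27]
#6 0xd9→b27/s3 VC-HIT; vc=[11]
#7 0xdd→b27/s3 L1-HIT; vc=[11]
#8 0x83→b16/s0 MISS; vc=[11,4]
#9 0xdd→b27/s3 L1-HIT; vc=[11,4]
#10 0x85→b16/s0 L1-HIT; vc=[11,4]
#11 0xdd→b27/s3 L1-HIT; vc=[11,4]
#12 0xdc→b27/s3 L1-HIT; vc=[11,4]
#13 0x5d→b11/s3 VC-HIT; vc=[27,4]
#14 0x86→b16/s0 L1-HIT; vc=[27,4]

SEQ = [MISS, L1-HIT, L1-HIT, L1-HIT, MISS, MISS, VC-HIT, L1-HIT, MISS, L1-HIT, L1-HIT, L1-HIT, L1-HIT, VC-HIT, L1-HIT]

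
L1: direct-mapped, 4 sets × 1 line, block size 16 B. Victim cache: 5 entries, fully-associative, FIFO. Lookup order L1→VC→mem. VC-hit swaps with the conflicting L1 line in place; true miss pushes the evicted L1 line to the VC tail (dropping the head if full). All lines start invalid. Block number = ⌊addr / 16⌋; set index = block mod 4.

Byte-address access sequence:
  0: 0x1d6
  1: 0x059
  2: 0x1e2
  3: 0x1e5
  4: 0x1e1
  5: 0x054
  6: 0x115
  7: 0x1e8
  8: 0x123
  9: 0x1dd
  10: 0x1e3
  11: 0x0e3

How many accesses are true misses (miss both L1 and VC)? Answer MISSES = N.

MISSES = 6

0: 0x1d6 (blk 29, set 1) → MISS  vc=[]
1: 0x59 (blk 5, set 1) → MISS  vc=[29]
2: 0x1e2 (blk 30, set 2) → MISS  vc=[29]
3: 0x1e5 (blk 30, set 2) → L1-HIT  vc=[29]
4: 0x1e1 (blk 30, set 2) → L1-HIT  vc=[29]
5: 0x54 (blk 5, set 1) → L1-HIT  vc=[29]
6: 0x115 (blk 17, set 1) → MISS  vc=[29, 5]
7: 0x1e8 (blk 30, set 2) → L1-HIT  vc=[29, 5]
8: 0x123 (blk 18, set 2) → MISS  vc=[29, 5, 30]
9: 0x1dd (blk 29, set 1) → VC-HIT  vc=[17, 5, 30]
10: 0x1e3 (blk 30, set 2) → VC-HIT  vc=[17, 5, 18]
11: 0xe3 (blk 14, set 2) → MISS  vc=[17, 5, 18, 30]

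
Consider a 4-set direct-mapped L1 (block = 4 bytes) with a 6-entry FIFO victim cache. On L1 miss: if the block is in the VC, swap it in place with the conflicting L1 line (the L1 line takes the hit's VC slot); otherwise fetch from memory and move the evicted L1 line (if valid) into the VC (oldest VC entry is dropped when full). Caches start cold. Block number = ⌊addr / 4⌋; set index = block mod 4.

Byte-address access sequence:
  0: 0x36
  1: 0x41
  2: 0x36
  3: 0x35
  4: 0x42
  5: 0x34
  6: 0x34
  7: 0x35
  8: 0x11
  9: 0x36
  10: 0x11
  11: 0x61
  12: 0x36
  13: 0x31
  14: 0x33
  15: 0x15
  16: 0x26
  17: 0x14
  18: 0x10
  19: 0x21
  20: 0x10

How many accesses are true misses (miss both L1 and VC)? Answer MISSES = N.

MISSES = 8

0: 0x36 (blk 13, set 1) → MISS  vc=[]
1: 0x41 (blk 16, set 0) → MISS  vc=[]
2: 0x36 (blk 13, set 1) → L1-HIT  vc=[]
3: 0x35 (blk 13, set 1) → L1-HIT  vc=[]
4: 0x42 (blk 16, set 0) → L1-HIT  vc=[]
5: 0x34 (blk 13, set 1) → L1-HIT  vc=[]
6: 0x34 (blk 13, set 1) → L1-HIT  vc=[]
7: 0x35 (blk 13, set 1) → L1-HIT  vc=[]
8: 0x11 (blk 4, set 0) → MISS  vc=[16]
9: 0x36 (blk 13, set 1) → L1-HIT  vc=[16]
10: 0x11 (blk 4, set 0) → L1-HIT  vc=[16]
11: 0x61 (blk 24, set 0) → MISS  vc=[16, 4]
12: 0x36 (blk 13, set 1) → L1-HIT  vc=[16, 4]
13: 0x31 (blk 12, set 0) → MISS  vc=[16, 4, 24]
14: 0x33 (blk 12, set 0) → L1-HIT  vc=[16, 4, 24]
15: 0x15 (blk 5, set 1) → MISS  vc=[16, 4, 24, 13]
16: 0x26 (blk 9, set 1) → MISS  vc=[16, 4, 24, 13, 5]
17: 0x14 (blk 5, set 1) → VC-HIT  vc=[16, 4, 24, 13, 9]
18: 0x10 (blk 4, set 0) → VC-HIT  vc=[16, 12, 24, 13, 9]
19: 0x21 (blk 8, set 0) → MISS  vc=[16, 12, 24, 13, 9, 4]
20: 0x10 (blk 4, set 0) → VC-HIT  vc=[16, 12, 24, 13, 9, 8]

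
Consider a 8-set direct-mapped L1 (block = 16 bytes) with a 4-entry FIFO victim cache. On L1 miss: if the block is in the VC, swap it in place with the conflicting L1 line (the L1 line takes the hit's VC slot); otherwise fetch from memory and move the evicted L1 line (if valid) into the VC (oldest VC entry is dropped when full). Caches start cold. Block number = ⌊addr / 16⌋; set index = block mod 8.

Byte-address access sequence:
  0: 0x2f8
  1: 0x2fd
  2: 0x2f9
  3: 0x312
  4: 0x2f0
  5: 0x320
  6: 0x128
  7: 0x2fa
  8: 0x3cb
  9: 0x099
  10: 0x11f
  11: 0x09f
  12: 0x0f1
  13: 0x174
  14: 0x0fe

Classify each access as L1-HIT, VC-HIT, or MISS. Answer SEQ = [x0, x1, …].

#0 0x2f8→b47/s7 MISS; vc=[]
#1 0x2fd→b47/s7 L1-HIT; vc=[]
#2 0x2f9→b47/s7 L1-HIT; vc=[]
#3 0x312→b49/s1 MISS; vc=[]
#4 0x2f0→b47/s7 L1-HIT; vc=[]
#5 0x320→b50/s2 MISS; vc=[]
#6 0x128→b18/s2 MISS; vc=[50]
#7 0x2fa→b47/s7 L1-HIT; vc=[50]
#8 0x3cb→b60/s4 MISS; vc=[50]
#9 0x99→b9/s1 MISS; vc=[50,49]
#10 0x11f→b17/s1 MISS; vc=[50,49,9]
#11 0x9f→b9/s1 VC-HIT; vc=[50,49,17]
#12 0xf1→b15/s7 MISS; vc=[50,49,17,47]
#13 0x174→b23/s7 MISS; vc=[49,17,47,15]
#14 0xfe→b15/s7 VC-HIT; vc=[49,17,47,23]

SEQ = [MISS, L1-HIT, L1-HIT, MISS, L1-HIT, MISS, MISS, L1-HIT, MISS, MISS, MISS, VC-HIT, MISS, MISS, VC-HIT]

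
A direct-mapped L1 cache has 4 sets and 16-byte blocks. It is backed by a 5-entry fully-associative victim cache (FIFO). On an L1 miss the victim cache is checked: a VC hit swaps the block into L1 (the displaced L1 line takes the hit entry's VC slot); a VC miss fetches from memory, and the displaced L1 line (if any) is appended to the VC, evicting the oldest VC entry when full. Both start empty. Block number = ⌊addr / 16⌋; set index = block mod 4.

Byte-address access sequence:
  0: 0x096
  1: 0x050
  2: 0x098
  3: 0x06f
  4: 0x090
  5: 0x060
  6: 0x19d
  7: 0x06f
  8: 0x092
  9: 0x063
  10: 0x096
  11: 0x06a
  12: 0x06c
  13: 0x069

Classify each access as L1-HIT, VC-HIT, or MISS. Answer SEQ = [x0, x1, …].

SEQ = [MISS, MISS, VC-HIT, MISS, L1-HIT, L1-HIT, MISS, L1-HIT, VC-HIT, L1-HIT, L1-HIT, L1-HIT, L1-HIT, L1-HIT]

#0 0x96→b9/s1 MISS; vc=[]
#1 0x50→b5/s1 MISS; vc=[9]
#2 0x98→b9/s1 VC-HIT; vc=[5]
#3 0x6f→b6/s2 MISS; vc=[5]
#4 0x90→b9/s1 L1-HIT; vc=[5]
#5 0x60→b6/s2 L1-HIT; vc=[5]
#6 0x19d→b25/s1 MISS; vc=[5,9]
#7 0x6f→b6/s2 L1-HIT; vc=[5,9]
#8 0x92→b9/s1 VC-HIT; vc=[5,25]
#9 0x63→b6/s2 L1-HIT; vc=[5,25]
#10 0x96→b9/s1 L1-HIT; vc=[5,25]
#11 0x6a→b6/s2 L1-HIT; vc=[5,25]
#12 0x6c→b6/s2 L1-HIT; vc=[5,25]
#13 0x69→b6/s2 L1-HIT; vc=[5,25]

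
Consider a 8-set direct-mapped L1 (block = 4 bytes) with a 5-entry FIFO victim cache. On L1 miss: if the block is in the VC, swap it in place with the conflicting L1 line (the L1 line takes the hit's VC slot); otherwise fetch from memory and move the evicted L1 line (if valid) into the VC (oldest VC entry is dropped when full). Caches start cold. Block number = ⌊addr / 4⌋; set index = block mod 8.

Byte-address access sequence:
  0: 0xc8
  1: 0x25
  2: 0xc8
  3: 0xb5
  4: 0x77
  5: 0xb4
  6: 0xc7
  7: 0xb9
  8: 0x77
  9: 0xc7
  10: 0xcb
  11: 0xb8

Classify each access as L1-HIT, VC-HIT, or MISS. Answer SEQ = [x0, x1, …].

SEQ = [MISS, MISS, L1-HIT, MISS, MISS, VC-HIT, MISS, MISS, VC-HIT, L1-HIT, L1-HIT, L1-HIT]

0: 0xc8 (blk 50, set 2) → MISS  vc=[]
1: 0x25 (blk 9, set 1) → MISS  vc=[]
2: 0xc8 (blk 50, set 2) → L1-HIT  vc=[]
3: 0xb5 (blk 45, set 5) → MISS  vc=[]
4: 0x77 (blk 29, set 5) → MISS  vc=[45]
5: 0xb4 (blk 45, set 5) → VC-HIT  vc=[29]
6: 0xc7 (blk 49, set 1) → MISS  vc=[29, 9]
7: 0xb9 (blk 46, set 6) → MISS  vc=[29, 9]
8: 0x77 (blk 29, set 5) → VC-HIT  vc=[45, 9]
9: 0xc7 (blk 49, set 1) → L1-HIT  vc=[45, 9]
10: 0xcb (blk 50, set 2) → L1-HIT  vc=[45, 9]
11: 0xb8 (blk 46, set 6) → L1-HIT  vc=[45, 9]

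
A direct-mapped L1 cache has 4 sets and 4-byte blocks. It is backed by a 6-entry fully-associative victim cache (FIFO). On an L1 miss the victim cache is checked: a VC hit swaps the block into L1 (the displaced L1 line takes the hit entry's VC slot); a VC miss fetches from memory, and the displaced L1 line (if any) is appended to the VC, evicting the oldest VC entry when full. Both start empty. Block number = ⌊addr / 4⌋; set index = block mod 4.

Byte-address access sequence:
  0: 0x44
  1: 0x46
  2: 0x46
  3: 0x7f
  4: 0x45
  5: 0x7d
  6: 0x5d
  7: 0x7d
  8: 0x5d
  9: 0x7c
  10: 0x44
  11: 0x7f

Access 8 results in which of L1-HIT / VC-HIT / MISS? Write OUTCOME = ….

OUTCOME = VC-HIT

#0 0x44→b17/s1 MISS; vc=[]
#1 0x46→b17/s1 L1-HIT; vc=[]
#2 0x46→b17/s1 L1-HIT; vc=[]
#3 0x7f→b31/s3 MISS; vc=[]
#4 0x45→b17/s1 L1-HIT; vc=[]
#5 0x7d→b31/s3 L1-HIT; vc=[]
#6 0x5d→b23/s3 MISS; vc=[31]
#7 0x7d→b31/s3 VC-HIT; vc=[23]
#8 0x5d→b23/s3 VC-HIT; vc=[31]
#9 0x7c→b31/s3 VC-HIT; vc=[23]
#10 0x44→b17/s1 L1-HIT; vc=[23]
#11 0x7f→b31/s3 L1-HIT; vc=[23]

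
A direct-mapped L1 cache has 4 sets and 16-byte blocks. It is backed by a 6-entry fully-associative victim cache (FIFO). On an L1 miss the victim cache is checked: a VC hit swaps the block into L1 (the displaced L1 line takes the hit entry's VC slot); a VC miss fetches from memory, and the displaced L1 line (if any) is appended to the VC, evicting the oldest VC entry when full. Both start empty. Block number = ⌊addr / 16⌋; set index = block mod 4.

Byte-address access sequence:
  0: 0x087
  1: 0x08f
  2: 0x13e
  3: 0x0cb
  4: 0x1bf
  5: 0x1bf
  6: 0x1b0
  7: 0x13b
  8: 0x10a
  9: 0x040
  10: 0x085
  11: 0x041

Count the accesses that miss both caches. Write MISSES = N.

MISSES = 6

  [0] addr=0x87 blk=8 s=0: MISS | VC []
  [1] addr=0x8f blk=8 s=0: L1-HIT | VC []
  [2] addr=0x13e blk=19 s=3: MISS | VC []
  [3] addr=0xcb blk=12 s=0: MISS | VC [8]
  [4] addr=0x1bf blk=27 s=3: MISS | VC [8, 19]
  [5] addr=0x1bf blk=27 s=3: L1-HIT | VC [8, 19]
  [6] addr=0x1b0 blk=27 s=3: L1-HIT | VC [8, 19]
  [7] addr=0x13b blk=19 s=3: VC-HIT | VC [8, 27]
  [8] addr=0x10a blk=16 s=0: MISS | VC [8, 27, 12]
  [9] addr=0x40 blk=4 s=0: MISS | VC [8, 27, 12, 16]
  [10] addr=0x85 blk=8 s=0: VC-HIT | VC [4, 27, 12, 16]
  [11] addr=0x41 blk=4 s=0: VC-HIT | VC [8, 27, 12, 16]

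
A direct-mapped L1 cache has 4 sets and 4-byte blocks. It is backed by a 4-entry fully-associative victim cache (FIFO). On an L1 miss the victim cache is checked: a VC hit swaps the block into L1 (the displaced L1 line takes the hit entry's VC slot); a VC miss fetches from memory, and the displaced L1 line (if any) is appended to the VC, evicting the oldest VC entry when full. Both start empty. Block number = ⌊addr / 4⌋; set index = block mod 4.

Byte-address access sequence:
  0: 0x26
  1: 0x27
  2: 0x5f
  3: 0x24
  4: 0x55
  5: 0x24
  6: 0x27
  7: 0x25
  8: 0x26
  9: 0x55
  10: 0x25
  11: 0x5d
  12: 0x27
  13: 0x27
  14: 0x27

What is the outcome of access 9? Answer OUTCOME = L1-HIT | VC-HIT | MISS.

OUTCOME = VC-HIT

  [0] addr=0x26 blk=9 s=1: MISS | VC []
  [1] addr=0x27 blk=9 s=1: L1-HIT | VC []
  [2] addr=0x5f blk=23 s=3: MISS | VC []
  [3] addr=0x24 blk=9 s=1: L1-HIT | VC []
  [4] addr=0x55 blk=21 s=1: MISS | VC [9]
  [5] addr=0x24 blk=9 s=1: VC-HIT | VC [21]
  [6] addr=0x27 blk=9 s=1: L1-HIT | VC [21]
  [7] addr=0x25 blk=9 s=1: L1-HIT | VC [21]
  [8] addr=0x26 blk=9 s=1: L1-HIT | VC [21]
  [9] addr=0x55 blk=21 s=1: VC-HIT | VC [9]
  [10] addr=0x25 blk=9 s=1: VC-HIT | VC [21]
  [11] addr=0x5d blk=23 s=3: L1-HIT | VC [21]
  [12] addr=0x27 blk=9 s=1: L1-HIT | VC [21]
  [13] addr=0x27 blk=9 s=1: L1-HIT | VC [21]
  [14] addr=0x27 blk=9 s=1: L1-HIT | VC [21]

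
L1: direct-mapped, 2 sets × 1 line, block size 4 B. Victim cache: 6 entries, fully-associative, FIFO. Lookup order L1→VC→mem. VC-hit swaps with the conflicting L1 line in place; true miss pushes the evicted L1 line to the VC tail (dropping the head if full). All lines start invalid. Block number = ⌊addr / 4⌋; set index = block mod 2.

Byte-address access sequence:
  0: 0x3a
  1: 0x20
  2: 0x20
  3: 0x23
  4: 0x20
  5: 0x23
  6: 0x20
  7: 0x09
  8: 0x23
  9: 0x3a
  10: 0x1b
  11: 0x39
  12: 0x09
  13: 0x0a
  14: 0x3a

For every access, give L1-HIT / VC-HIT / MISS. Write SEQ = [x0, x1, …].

0: 0x3a (blk 14, set 0) → MISS  vc=[]
1: 0x20 (blk 8, set 0) → MISS  vc=[14]
2: 0x20 (blk 8, set 0) → L1-HIT  vc=[14]
3: 0x23 (blk 8, set 0) → L1-HIT  vc=[14]
4: 0x20 (blk 8, set 0) → L1-HIT  vc=[14]
5: 0x23 (blk 8, set 0) → L1-HIT  vc=[14]
6: 0x20 (blk 8, set 0) → L1-HIT  vc=[14]
7: 0x9 (blk 2, set 0) → MISS  vc=[14, 8]
8: 0x23 (blk 8, set 0) → VC-HIT  vc=[14, 2]
9: 0x3a (blk 14, set 0) → VC-HIT  vc=[8, 2]
10: 0x1b (blk 6, set 0) → MISS  vc=[8, 2, 14]
11: 0x39 (blk 14, set 0) → VC-HIT  vc=[8, 2, 6]
12: 0x9 (blk 2, set 0) → VC-HIT  vc=[8, 14, 6]
13: 0xa (blk 2, set 0) → L1-HIT  vc=[8, 14, 6]
14: 0x3a (blk 14, set 0) → VC-HIT  vc=[8, 2, 6]

SEQ = [MISS, MISS, L1-HIT, L1-HIT, L1-HIT, L1-HIT, L1-HIT, MISS, VC-HIT, VC-HIT, MISS, VC-HIT, VC-HIT, L1-HIT, VC-HIT]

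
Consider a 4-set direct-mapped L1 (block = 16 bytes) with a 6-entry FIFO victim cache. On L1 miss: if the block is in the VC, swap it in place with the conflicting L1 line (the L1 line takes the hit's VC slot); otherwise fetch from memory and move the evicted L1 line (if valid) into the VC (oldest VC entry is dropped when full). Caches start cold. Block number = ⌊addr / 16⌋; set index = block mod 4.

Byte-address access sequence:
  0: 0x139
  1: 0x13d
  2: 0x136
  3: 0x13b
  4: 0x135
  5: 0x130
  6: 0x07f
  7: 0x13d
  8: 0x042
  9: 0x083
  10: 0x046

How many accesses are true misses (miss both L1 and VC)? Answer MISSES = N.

MISSES = 4

#0 0x139→b19/s3 MISS; vc=[]
#1 0x13d→b19/s3 L1-HIT; vc=[]
#2 0x136→b19/s3 L1-HIT; vc=[]
#3 0x13b→b19/s3 L1-HIT; vc=[]
#4 0x135→b19/s3 L1-HIT; vc=[]
#5 0x130→b19/s3 L1-HIT; vc=[]
#6 0x7f→b7/s3 MISS; vc=[19]
#7 0x13d→b19/s3 VC-HIT; vc=[7]
#8 0x42→b4/s0 MISS; vc=[7]
#9 0x83→b8/s0 MISS; vc=[7,4]
#10 0x46→b4/s0 VC-HIT; vc=[7,8]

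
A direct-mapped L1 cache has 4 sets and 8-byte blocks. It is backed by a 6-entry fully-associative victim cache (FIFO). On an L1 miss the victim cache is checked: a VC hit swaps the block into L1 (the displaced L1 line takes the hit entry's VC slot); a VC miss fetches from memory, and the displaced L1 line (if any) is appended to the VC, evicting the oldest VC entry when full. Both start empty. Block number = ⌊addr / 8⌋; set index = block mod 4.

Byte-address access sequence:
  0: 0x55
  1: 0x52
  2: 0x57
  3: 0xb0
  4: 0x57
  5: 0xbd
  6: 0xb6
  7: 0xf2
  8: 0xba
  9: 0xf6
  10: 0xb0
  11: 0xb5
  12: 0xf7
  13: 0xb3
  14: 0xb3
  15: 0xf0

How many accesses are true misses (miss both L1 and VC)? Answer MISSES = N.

#0 0x55→b10/s2 MISS; vc=[]
#1 0x52→b10/s2 L1-HIT; vc=[]
#2 0x57→b10/s2 L1-HIT; vc=[]
#3 0xb0→b22/s2 MISS; vc=[10]
#4 0x57→b10/s2 VC-HIT; vc=[22]
#5 0xbd→b23/s3 MISS; vc=[22]
#6 0xb6→b22/s2 VC-HIT; vc=[10]
#7 0xf2→b30/s2 MISS; vc=[10,22]
#8 0xba→b23/s3 L1-HIT; vc=[10,22]
#9 0xf6→b30/s2 L1-HIT; vc=[10,22]
#10 0xb0→b22/s2 VC-HIT; vc=[10,30]
#11 0xb5→b22/s2 L1-HIT; vc=[10,30]
#12 0xf7→b30/s2 VC-HIT; vc=[10,22]
#13 0xb3→b22/s2 VC-HIT; vc=[10,30]
#14 0xb3→b22/s2 L1-HIT; vc=[10,30]
#15 0xf0→b30/s2 VC-HIT; vc=[10,22]

MISSES = 4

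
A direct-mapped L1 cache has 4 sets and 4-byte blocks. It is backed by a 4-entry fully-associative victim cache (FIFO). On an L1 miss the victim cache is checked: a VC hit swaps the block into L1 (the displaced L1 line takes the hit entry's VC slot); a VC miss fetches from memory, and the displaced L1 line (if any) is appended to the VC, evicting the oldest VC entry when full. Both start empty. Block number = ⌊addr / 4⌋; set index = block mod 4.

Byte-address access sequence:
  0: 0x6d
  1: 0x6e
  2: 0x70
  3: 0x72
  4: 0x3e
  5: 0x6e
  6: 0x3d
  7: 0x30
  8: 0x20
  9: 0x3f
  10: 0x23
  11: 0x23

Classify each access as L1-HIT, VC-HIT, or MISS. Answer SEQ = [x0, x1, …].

SEQ = [MISS, L1-HIT, MISS, L1-HIT, MISS, VC-HIT, VC-HIT, MISS, MISS, L1-HIT, L1-HIT, L1-HIT]

  [0] addr=0x6d blk=27 s=3: MISS | VC []
  [1] addr=0x6e blk=27 s=3: L1-HIT | VC []
  [2] addr=0x70 blk=28 s=0: MISS | VC []
  [3] addr=0x72 blk=28 s=0: L1-HIT | VC []
  [4] addr=0x3e blk=15 s=3: MISS | VC [27]
  [5] addr=0x6e blk=27 s=3: VC-HIT | VC [15]
  [6] addr=0x3d blk=15 s=3: VC-HIT | VC [27]
  [7] addr=0x30 blk=12 s=0: MISS | VC [27, 28]
  [8] addr=0x20 blk=8 s=0: MISS | VC [27, 28, 12]
  [9] addr=0x3f blk=15 s=3: L1-HIT | VC [27, 28, 12]
  [10] addr=0x23 blk=8 s=0: L1-HIT | VC [27, 28, 12]
  [11] addr=0x23 blk=8 s=0: L1-HIT | VC [27, 28, 12]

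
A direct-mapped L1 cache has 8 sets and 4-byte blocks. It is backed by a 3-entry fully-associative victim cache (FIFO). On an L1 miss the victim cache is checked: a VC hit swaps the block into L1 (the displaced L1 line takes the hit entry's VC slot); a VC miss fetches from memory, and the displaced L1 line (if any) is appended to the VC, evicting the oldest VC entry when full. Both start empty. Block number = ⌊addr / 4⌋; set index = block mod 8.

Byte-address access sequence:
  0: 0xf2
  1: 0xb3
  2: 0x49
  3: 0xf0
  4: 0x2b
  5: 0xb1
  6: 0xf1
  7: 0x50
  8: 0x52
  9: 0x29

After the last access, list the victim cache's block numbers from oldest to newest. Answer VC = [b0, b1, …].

VC = [44, 18, 60]

0: 0xf2 (blk 60, set 4) → MISS  vc=[]
1: 0xb3 (blk 44, set 4) → MISS  vc=[60]
2: 0x49 (blk 18, set 2) → MISS  vc=[60]
3: 0xf0 (blk 60, set 4) → VC-HIT  vc=[44]
4: 0x2b (blk 10, set 2) → MISS  vc=[44, 18]
5: 0xb1 (blk 44, set 4) → VC-HIT  vc=[60, 18]
6: 0xf1 (blk 60, set 4) → VC-HIT  vc=[44, 18]
7: 0x50 (blk 20, set 4) → MISS  vc=[44, 18, 60]
8: 0x52 (blk 20, set 4) → L1-HIT  vc=[44, 18, 60]
9: 0x29 (blk 10, set 2) → L1-HIT  vc=[44, 18, 60]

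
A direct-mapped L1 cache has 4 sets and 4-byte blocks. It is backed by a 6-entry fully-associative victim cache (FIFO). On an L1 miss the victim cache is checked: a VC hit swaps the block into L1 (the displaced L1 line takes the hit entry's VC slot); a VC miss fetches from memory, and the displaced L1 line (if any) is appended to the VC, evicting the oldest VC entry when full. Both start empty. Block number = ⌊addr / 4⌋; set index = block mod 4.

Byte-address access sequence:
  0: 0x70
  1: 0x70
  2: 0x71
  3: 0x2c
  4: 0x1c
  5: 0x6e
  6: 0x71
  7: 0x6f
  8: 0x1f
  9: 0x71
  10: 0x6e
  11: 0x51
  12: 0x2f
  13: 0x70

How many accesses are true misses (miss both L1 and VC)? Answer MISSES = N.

#0 0x70→b28/s0 MISS; vc=[]
#1 0x70→b28/s0 L1-HIT; vc=[]
#2 0x71→b28/s0 L1-HIT; vc=[]
#3 0x2c→b11/s3 MISS; vc=[]
#4 0x1c→b7/s3 MISS; vc=[11]
#5 0x6e→b27/s3 MISS; vc=[11,7]
#6 0x71→b28/s0 L1-HIT; vc=[11,7]
#7 0x6f→b27/s3 L1-HIT; vc=[11,7]
#8 0x1f→b7/s3 VC-HIT; vc=[11,27]
#9 0x71→b28/s0 L1-HIT; vc=[11,27]
#10 0x6e→b27/s3 VC-HIT; vc=[11,7]
#11 0x51→b20/s0 MISS; vc=[11,7,28]
#12 0x2f→b11/s3 VC-HIT; vc=[27,7,28]
#13 0x70→b28/s0 VC-HIT; vc=[27,7,20]

MISSES = 5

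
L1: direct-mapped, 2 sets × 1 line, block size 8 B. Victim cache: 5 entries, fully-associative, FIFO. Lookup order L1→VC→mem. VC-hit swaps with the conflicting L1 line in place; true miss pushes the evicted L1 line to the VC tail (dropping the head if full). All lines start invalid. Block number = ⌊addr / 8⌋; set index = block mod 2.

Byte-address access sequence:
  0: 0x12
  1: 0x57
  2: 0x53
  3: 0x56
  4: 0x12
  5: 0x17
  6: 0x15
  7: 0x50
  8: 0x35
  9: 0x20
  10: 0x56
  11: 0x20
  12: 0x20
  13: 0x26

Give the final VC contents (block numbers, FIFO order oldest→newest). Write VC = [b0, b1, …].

  [0] addr=0x12 blk=2 s=0: MISS | VC []
  [1] addr=0x57 blk=10 s=0: MISS | VC [2]
  [2] addr=0x53 blk=10 s=0: L1-HIT | VC [2]
  [3] addr=0x56 blk=10 s=0: L1-HIT | VC [2]
  [4] addr=0x12 blk=2 s=0: VC-HIT | VC [10]
  [5] addr=0x17 blk=2 s=0: L1-HIT | VC [10]
  [6] addr=0x15 blk=2 s=0: L1-HIT | VC [10]
  [7] addr=0x50 blk=10 s=0: VC-HIT | VC [2]
  [8] addr=0x35 blk=6 s=0: MISS | VC [2, 10]
  [9] addr=0x20 blk=4 s=0: MISS | VC [2, 10, 6]
  [10] addr=0x56 blk=10 s=0: VC-HIT | VC [2, 4, 6]
  [11] addr=0x20 blk=4 s=0: VC-HIT | VC [2, 10, 6]
  [12] addr=0x20 blk=4 s=0: L1-HIT | VC [2, 10, 6]
  [13] addr=0x26 blk=4 s=0: L1-HIT | VC [2, 10, 6]

VC = [2, 10, 6]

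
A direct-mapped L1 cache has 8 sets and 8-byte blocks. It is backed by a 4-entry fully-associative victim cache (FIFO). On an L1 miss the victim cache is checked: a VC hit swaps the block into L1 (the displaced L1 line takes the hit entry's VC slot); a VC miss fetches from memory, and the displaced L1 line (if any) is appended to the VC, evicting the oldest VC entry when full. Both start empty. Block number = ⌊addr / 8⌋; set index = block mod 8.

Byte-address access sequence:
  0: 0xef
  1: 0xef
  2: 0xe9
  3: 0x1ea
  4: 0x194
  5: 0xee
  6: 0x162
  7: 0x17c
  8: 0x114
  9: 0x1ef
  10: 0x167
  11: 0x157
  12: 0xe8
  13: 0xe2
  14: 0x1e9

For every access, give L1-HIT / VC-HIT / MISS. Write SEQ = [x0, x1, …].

0: 0xef (blk 29, set 5) → MISS  vc=[]
1: 0xef (blk 29, set 5) → L1-HIT  vc=[]
2: 0xe9 (blk 29, set 5) → L1-HIT  vc=[]
3: 0x1ea (blk 61, set 5) → MISS  vc=[29]
4: 0x194 (blk 50, set 2) → MISS  vc=[29]
5: 0xee (blk 29, set 5) → VC-HIT  vc=[61]
6: 0x162 (blk 44, set 4) → MISS  vc=[61]
7: 0x17c (blk 47, set 7) → MISS  vc=[61]
8: 0x114 (blk 34, set 2) → MISS  vc=[61, 50]
9: 0x1ef (blk 61, set 5) → VC-HIT  vc=[29, 50]
10: 0x167 (blk 44, set 4) → L1-HIT  vc=[29, 50]
11: 0x157 (blk 42, set 2) → MISS  vc=[29, 50, 34]
12: 0xe8 (blk 29, set 5) → VC-HIT  vc=[61, 50, 34]
13: 0xe2 (blk 28, set 4) → MISS  vc=[61, 50, 34, 44]
14: 0x1e9 (blk 61, set 5) → VC-HIT  vc=[29, 50, 34, 44]

SEQ = [MISS, L1-HIT, L1-HIT, MISS, MISS, VC-HIT, MISS, MISS, MISS, VC-HIT, L1-HIT, MISS, VC-HIT, MISS, VC-HIT]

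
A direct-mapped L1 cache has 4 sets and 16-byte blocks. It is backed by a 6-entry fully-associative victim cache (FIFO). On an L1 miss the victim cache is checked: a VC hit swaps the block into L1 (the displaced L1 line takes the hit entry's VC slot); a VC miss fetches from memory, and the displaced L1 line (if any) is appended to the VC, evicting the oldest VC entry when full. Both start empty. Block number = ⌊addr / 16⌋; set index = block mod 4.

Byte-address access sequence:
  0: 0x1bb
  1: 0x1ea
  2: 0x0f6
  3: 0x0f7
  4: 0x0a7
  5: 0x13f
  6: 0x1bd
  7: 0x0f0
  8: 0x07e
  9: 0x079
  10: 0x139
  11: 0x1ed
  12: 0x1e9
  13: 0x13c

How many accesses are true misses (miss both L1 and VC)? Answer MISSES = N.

#0 0x1bb→b27/s3 MISS; vc=[]
#1 0x1ea→b30/s2 MISS; vc=[]
#2 0xf6→b15/s3 MISS; vc=[27]
#3 0xf7→b15/s3 L1-HIT; vc=[27]
#4 0xa7→b10/s2 MISS; vc=[27,30]
#5 0x13f→b19/s3 MISS; vc=[27,30,15]
#6 0x1bd→b27/s3 VC-HIT; vc=[19,30,15]
#7 0xf0→b15/s3 VC-HIT; vc=[19,30,27]
#8 0x7e→b7/s3 MISS; vc=[19,30,27,15]
#9 0x79→b7/s3 L1-HIT; vc=[19,30,27,15]
#10 0x139→b19/s3 VC-HIT; vc=[7,30,27,15]
#11 0x1ed→b30/s2 VC-HIT; vc=[7,10,27,15]
#12 0x1e9→b30/s2 L1-HIT; vc=[7,10,27,15]
#13 0x13c→b19/s3 L1-HIT; vc=[7,10,27,15]

MISSES = 6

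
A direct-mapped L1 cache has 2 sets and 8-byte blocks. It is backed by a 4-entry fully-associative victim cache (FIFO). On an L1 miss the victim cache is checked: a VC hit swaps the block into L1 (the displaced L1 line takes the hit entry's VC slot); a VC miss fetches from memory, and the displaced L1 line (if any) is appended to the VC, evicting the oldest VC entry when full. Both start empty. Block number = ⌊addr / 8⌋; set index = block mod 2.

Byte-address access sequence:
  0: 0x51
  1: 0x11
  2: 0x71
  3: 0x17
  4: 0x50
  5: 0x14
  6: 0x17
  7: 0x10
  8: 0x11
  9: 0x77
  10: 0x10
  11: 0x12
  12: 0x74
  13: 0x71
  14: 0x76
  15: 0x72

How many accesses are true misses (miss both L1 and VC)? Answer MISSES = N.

MISSES = 3

0: 0x51 (blk 10, set 0) → MISS  vc=[]
1: 0x11 (blk 2, set 0) → MISS  vc=[10]
2: 0x71 (blk 14, set 0) → MISS  vc=[10, 2]
3: 0x17 (blk 2, set 0) → VC-HIT  vc=[10, 14]
4: 0x50 (blk 10, set 0) → VC-HIT  vc=[2, 14]
5: 0x14 (blk 2, set 0) → VC-HIT  vc=[10, 14]
6: 0x17 (blk 2, set 0) → L1-HIT  vc=[10, 14]
7: 0x10 (blk 2, set 0) → L1-HIT  vc=[10, 14]
8: 0x11 (blk 2, set 0) → L1-HIT  vc=[10, 14]
9: 0x77 (blk 14, set 0) → VC-HIT  vc=[10, 2]
10: 0x10 (blk 2, set 0) → VC-HIT  vc=[10, 14]
11: 0x12 (blk 2, set 0) → L1-HIT  vc=[10, 14]
12: 0x74 (blk 14, set 0) → VC-HIT  vc=[10, 2]
13: 0x71 (blk 14, set 0) → L1-HIT  vc=[10, 2]
14: 0x76 (blk 14, set 0) → L1-HIT  vc=[10, 2]
15: 0x72 (blk 14, set 0) → L1-HIT  vc=[10, 2]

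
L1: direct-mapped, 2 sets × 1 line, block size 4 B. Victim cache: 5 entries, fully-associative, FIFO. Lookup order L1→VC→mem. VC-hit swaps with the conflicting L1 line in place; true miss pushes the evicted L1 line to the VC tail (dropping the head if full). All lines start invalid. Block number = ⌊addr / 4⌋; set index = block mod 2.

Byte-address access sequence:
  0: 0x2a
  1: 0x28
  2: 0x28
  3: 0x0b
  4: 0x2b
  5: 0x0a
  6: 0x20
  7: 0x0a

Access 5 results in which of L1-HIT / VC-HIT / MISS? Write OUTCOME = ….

0: 0x2a (blk 10, set 0) → MISS  vc=[]
1: 0x28 (blk 10, set 0) → L1-HIT  vc=[]
2: 0x28 (blk 10, set 0) → L1-HIT  vc=[]
3: 0xb (blk 2, set 0) → MISS  vc=[10]
4: 0x2b (blk 10, set 0) → VC-HIT  vc=[2]
5: 0xa (blk 2, set 0) → VC-HIT  vc=[10]
6: 0x20 (blk 8, set 0) → MISS  vc=[10, 2]
7: 0xa (blk 2, set 0) → VC-HIT  vc=[10, 8]

OUTCOME = VC-HIT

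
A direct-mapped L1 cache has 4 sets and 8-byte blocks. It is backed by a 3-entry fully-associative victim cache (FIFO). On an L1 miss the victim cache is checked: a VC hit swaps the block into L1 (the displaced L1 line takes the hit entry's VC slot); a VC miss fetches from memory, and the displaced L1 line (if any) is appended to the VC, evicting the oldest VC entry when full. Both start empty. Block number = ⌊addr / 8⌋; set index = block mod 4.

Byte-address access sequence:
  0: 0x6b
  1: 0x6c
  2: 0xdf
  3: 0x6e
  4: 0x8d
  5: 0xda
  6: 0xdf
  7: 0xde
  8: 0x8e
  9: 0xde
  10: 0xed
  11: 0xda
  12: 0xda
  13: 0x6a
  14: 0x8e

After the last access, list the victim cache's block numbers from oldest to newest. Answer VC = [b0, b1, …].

VC = [29, 13]

#0 0x6b→b13/s1 MISS; vc=[]
#1 0x6c→b13/s1 L1-HIT; vc=[]
#2 0xdf→b27/s3 MISS; vc=[]
#3 0x6e→b13/s1 L1-HIT; vc=[]
#4 0x8d→b17/s1 MISS; vc=[13]
#5 0xda→b27/s3 L1-HIT; vc=[13]
#6 0xdf→b27/s3 L1-HIT; vc=[13]
#7 0xde→b27/s3 L1-HIT; vc=[13]
#8 0x8e→b17/s1 L1-HIT; vc=[13]
#9 0xde→b27/s3 L1-HIT; vc=[13]
#10 0xed→b29/s1 MISS; vc=[13,17]
#11 0xda→b27/s3 L1-HIT; vc=[13,17]
#12 0xda→b27/s3 L1-HIT; vc=[13,17]
#13 0x6a→b13/s1 VC-HIT; vc=[29,17]
#14 0x8e→b17/s1 VC-HIT; vc=[29,13]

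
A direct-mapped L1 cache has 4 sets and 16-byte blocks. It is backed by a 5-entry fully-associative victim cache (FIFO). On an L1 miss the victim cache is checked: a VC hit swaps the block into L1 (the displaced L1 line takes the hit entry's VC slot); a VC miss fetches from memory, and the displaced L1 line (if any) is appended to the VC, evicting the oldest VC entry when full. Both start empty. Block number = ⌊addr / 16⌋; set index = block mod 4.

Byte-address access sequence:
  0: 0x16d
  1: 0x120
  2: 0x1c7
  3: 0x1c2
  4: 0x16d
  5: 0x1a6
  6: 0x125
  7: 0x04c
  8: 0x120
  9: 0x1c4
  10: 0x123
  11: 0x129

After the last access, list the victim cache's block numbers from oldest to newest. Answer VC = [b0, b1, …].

VC = [26, 22, 4]

0: 0x16d (blk 22, set 2) → MISS  vc=[]
1: 0x120 (blk 18, set 2) → MISS  vc=[22]
2: 0x1c7 (blk 28, set 0) → MISS  vc=[22]
3: 0x1c2 (blk 28, set 0) → L1-HIT  vc=[22]
4: 0x16d (blk 22, set 2) → VC-HIT  vc=[18]
5: 0x1a6 (blk 26, set 2) → MISS  vc=[18, 22]
6: 0x125 (blk 18, set 2) → VC-HIT  vc=[26, 22]
7: 0x4c (blk 4, set 0) → MISS  vc=[26, 22, 28]
8: 0x120 (blk 18, set 2) → L1-HIT  vc=[26, 22, 28]
9: 0x1c4 (blk 28, set 0) → VC-HIT  vc=[26, 22, 4]
10: 0x123 (blk 18, set 2) → L1-HIT  vc=[26, 22, 4]
11: 0x129 (blk 18, set 2) → L1-HIT  vc=[26, 22, 4]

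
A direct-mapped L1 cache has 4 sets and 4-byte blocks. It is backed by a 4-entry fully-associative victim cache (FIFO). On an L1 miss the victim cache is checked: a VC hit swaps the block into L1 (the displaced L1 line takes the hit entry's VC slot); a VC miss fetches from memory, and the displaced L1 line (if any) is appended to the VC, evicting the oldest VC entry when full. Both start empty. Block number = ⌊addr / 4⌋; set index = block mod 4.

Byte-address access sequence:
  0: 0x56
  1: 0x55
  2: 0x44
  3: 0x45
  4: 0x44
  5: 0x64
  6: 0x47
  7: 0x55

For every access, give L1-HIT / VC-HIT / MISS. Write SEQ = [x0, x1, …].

SEQ = [MISS, L1-HIT, MISS, L1-HIT, L1-HIT, MISS, VC-HIT, VC-HIT]

0: 0x56 (blk 21, set 1) → MISS  vc=[]
1: 0x55 (blk 21, set 1) → L1-HIT  vc=[]
2: 0x44 (blk 17, set 1) → MISS  vc=[21]
3: 0x45 (blk 17, set 1) → L1-HIT  vc=[21]
4: 0x44 (blk 17, set 1) → L1-HIT  vc=[21]
5: 0x64 (blk 25, set 1) → MISS  vc=[21, 17]
6: 0x47 (blk 17, set 1) → VC-HIT  vc=[21, 25]
7: 0x55 (blk 21, set 1) → VC-HIT  vc=[17, 25]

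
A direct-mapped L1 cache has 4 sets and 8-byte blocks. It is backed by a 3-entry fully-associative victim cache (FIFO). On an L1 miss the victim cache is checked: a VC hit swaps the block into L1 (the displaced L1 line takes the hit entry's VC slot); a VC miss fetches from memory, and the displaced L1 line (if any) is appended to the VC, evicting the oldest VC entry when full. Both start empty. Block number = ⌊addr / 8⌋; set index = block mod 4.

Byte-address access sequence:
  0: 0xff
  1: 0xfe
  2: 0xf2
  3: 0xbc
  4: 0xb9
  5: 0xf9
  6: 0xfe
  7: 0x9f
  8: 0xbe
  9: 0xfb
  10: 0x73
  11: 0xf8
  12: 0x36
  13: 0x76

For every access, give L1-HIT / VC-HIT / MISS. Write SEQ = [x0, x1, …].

SEQ = [MISS, L1-HIT, MISS, MISS, L1-HIT, VC-HIT, L1-HIT, MISS, VC-HIT, VC-HIT, MISS, L1-HIT, MISS, VC-HIT]

#0 0xff→b31/s3 MISS; vc=[]
#1 0xfe→b31/s3 L1-HIT; vc=[]
#2 0xf2→b30/s2 MISS; vc=[]
#3 0xbc→b23/s3 MISS; vc=[31]
#4 0xb9→b23/s3 L1-HIT; vc=[31]
#5 0xf9→b31/s3 VC-HIT; vc=[23]
#6 0xfe→b31/s3 L1-HIT; vc=[23]
#7 0x9f→b19/s3 MISS; vc=[23,31]
#8 0xbe→b23/s3 VC-HIT; vc=[19,31]
#9 0xfb→b31/s3 VC-HIT; vc=[19,23]
#10 0x73→b14/s2 MISS; vc=[19,23,30]
#11 0xf8→b31/s3 L1-HIT; vc=[19,23,30]
#12 0x36→b6/s2 MISS; vc=[23,30,14]
#13 0x76→b14/s2 VC-HIT; vc=[23,30,6]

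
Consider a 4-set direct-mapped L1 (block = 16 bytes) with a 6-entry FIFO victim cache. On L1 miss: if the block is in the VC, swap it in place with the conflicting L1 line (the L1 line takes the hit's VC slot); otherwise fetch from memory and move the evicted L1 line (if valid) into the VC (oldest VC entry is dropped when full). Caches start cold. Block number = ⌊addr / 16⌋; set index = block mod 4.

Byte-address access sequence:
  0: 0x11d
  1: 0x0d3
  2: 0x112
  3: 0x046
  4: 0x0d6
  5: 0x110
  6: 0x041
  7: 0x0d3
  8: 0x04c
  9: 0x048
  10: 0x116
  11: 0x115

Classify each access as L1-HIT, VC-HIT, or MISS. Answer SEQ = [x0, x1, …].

  [0] addr=0x11d blk=17 s=1: MISS | VC []
  [1] addr=0xd3 blk=13 s=1: MISS | VC [17]
  [2] addr=0x112 blk=17 s=1: VC-HIT | VC [13]
  [3] addr=0x46 blk=4 s=0: MISS | VC [13]
  [4] addr=0xd6 blk=13 s=1: VC-HIT | VC [17]
  [5] addr=0x110 blk=17 s=1: VC-HIT | VC [13]
  [6] addr=0x41 blk=4 s=0: L1-HIT | VC [13]
  [7] addr=0xd3 blk=13 s=1: VC-HIT | VC [17]
  [8] addr=0x4c blk=4 s=0: L1-HIT | VC [17]
  [9] addr=0x48 blk=4 s=0: L1-HIT | VC [17]
  [10] addr=0x116 blk=17 s=1: VC-HIT | VC [13]
  [11] addr=0x115 blk=17 s=1: L1-HIT | VC [13]

SEQ = [MISS, MISS, VC-HIT, MISS, VC-HIT, VC-HIT, L1-HIT, VC-HIT, L1-HIT, L1-HIT, VC-HIT, L1-HIT]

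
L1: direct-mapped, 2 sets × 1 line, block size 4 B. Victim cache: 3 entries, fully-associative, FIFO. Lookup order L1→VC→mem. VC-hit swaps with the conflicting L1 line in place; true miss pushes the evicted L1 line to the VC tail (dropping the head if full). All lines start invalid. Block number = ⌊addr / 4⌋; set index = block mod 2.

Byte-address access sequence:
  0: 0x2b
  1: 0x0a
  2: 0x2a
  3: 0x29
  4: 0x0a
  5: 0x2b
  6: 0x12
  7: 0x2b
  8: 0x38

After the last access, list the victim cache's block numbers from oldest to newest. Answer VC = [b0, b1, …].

0: 0x2b (blk 10, set 0) → MISS  vc=[]
1: 0xa (blk 2, set 0) → MISS  vc=[10]
2: 0x2a (blk 10, set 0) → VC-HIT  vc=[2]
3: 0x29 (blk 10, set 0) → L1-HIT  vc=[2]
4: 0xa (blk 2, set 0) → VC-HIT  vc=[10]
5: 0x2b (blk 10, set 0) → VC-HIT  vc=[2]
6: 0x12 (blk 4, set 0) → MISS  vc=[2, 10]
7: 0x2b (blk 10, set 0) → VC-HIT  vc=[2, 4]
8: 0x38 (blk 14, set 0) → MISS  vc=[2, 4, 10]

VC = [2, 4, 10]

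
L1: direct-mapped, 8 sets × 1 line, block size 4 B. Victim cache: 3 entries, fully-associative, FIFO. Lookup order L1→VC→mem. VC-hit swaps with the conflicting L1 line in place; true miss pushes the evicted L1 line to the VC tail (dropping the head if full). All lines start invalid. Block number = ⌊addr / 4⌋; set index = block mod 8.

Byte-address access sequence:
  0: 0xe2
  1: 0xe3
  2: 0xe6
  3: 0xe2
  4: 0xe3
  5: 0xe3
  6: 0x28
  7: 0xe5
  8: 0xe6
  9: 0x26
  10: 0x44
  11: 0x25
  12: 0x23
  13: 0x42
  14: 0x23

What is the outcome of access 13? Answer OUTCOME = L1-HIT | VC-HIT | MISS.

0: 0xe2 (blk 56, set 0) → MISS  vc=[]
1: 0xe3 (blk 56, set 0) → L1-HIT  vc=[]
2: 0xe6 (blk 57, set 1) → MISS  vc=[]
3: 0xe2 (blk 56, set 0) → L1-HIT  vc=[]
4: 0xe3 (blk 56, set 0) → L1-HIT  vc=[]
5: 0xe3 (blk 56, set 0) → L1-HIT  vc=[]
6: 0x28 (blk 10, set 2) → MISS  vc=[]
7: 0xe5 (blk 57, set 1) → L1-HIT  vc=[]
8: 0xe6 (blk 57, set 1) → L1-HIT  vc=[]
9: 0x26 (blk 9, set 1) → MISS  vc=[57]
10: 0x44 (blk 17, set 1) → MISS  vc=[57, 9]
11: 0x25 (blk 9, set 1) → VC-HIT  vc=[57, 17]
12: 0x23 (blk 8, set 0) → MISS  vc=[57, 17, 56]
13: 0x42 (blk 16, set 0) → MISS  vc=[17, 56, 8]
14: 0x23 (blk 8, set 0) → VC-HIT  vc=[17, 56, 16]

OUTCOME = MISS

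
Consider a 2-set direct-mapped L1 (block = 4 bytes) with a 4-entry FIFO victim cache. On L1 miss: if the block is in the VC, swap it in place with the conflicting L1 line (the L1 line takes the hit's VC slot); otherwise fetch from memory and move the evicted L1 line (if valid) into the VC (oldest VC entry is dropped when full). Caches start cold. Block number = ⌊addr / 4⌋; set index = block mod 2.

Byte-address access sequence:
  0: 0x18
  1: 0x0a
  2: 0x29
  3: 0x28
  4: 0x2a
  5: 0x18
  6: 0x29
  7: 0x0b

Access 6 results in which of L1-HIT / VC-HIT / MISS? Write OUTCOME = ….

OUTCOME = VC-HIT

#0 0x18→b6/s0 MISS; vc=[]
#1 0xa→b2/s0 MISS; vc=[6]
#2 0x29→b10/s0 MISS; vc=[6,2]
#3 0x28→b10/s0 L1-HIT; vc=[6,2]
#4 0x2a→b10/s0 L1-HIT; vc=[6,2]
#5 0x18→b6/s0 VC-HIT; vc=[10,2]
#6 0x29→b10/s0 VC-HIT; vc=[6,2]
#7 0xb→b2/s0 VC-HIT; vc=[6,10]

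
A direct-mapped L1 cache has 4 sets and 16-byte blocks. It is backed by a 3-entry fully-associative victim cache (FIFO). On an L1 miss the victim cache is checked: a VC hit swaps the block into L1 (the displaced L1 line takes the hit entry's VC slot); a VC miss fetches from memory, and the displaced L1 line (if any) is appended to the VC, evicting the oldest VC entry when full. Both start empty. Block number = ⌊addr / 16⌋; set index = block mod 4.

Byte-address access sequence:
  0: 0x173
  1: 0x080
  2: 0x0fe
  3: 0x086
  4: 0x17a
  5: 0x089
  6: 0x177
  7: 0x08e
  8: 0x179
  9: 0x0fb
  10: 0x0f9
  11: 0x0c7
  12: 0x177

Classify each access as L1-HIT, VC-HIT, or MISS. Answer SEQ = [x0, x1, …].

  [0] addr=0x173 blk=23 s=3: MISS | VC []
  [1] addr=0x80 blk=8 s=0: MISS | VC []
  [2] addr=0xfe blk=15 s=3: MISS | VC [23]
  [3] addr=0x86 blk=8 s=0: L1-HIT | VC [23]
  [4] addr=0x17a blk=23 s=3: VC-HIT | VC [15]
  [5] addr=0x89 blk=8 s=0: L1-HIT | VC [15]
  [6] addr=0x177 blk=23 s=3: L1-HIT | VC [15]
  [7] addr=0x8e blk=8 s=0: L1-HIT | VC [15]
  [8] addr=0x179 blk=23 s=3: L1-HIT | VC [15]
  [9] addr=0xfb blk=15 s=3: VC-HIT | VC [23]
  [10] addr=0xf9 blk=15 s=3: L1-HIT | VC [23]
  [11] addr=0xc7 blk=12 s=0: MISS | VC [23, 8]
  [12] addr=0x177 blk=23 s=3: VC-HIT | VC [15, 8]

SEQ = [MISS, MISS, MISS, L1-HIT, VC-HIT, L1-HIT, L1-HIT, L1-HIT, L1-HIT, VC-HIT, L1-HIT, MISS, VC-HIT]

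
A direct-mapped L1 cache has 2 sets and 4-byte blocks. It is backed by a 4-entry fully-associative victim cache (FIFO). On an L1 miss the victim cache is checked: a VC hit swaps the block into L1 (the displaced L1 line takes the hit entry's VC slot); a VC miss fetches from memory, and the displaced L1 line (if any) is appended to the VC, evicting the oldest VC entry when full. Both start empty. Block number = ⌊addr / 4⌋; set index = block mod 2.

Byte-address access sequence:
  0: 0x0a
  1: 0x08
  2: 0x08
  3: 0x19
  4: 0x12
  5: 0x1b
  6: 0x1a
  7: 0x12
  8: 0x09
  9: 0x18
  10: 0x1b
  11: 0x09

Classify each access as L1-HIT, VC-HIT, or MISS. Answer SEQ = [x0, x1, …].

  [0] addr=0xa blk=2 s=0: MISS | VC []
  [1] addr=0x8 blk=2 s=0: L1-HIT | VC []
  [2] addr=0x8 blk=2 s=0: L1-HIT | VC []
  [3] addr=0x19 blk=6 s=0: MISS | VC [2]
  [4] addr=0x12 blk=4 s=0: MISS | VC [2, 6]
  [5] addr=0x1b blk=6 s=0: VC-HIT | VC [2, 4]
  [6] addr=0x1a blk=6 s=0: L1-HIT | VC [2, 4]
  [7] addr=0x12 blk=4 s=0: VC-HIT | VC [2, 6]
  [8] addr=0x9 blk=2 s=0: VC-HIT | VC [4, 6]
  [9] addr=0x18 blk=6 s=0: VC-HIT | VC [4, 2]
  [10] addr=0x1b blk=6 s=0: L1-HIT | VC [4, 2]
  [11] addr=0x9 blk=2 s=0: VC-HIT | VC [4, 6]

SEQ = [MISS, L1-HIT, L1-HIT, MISS, MISS, VC-HIT, L1-HIT, VC-HIT, VC-HIT, VC-HIT, L1-HIT, VC-HIT]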